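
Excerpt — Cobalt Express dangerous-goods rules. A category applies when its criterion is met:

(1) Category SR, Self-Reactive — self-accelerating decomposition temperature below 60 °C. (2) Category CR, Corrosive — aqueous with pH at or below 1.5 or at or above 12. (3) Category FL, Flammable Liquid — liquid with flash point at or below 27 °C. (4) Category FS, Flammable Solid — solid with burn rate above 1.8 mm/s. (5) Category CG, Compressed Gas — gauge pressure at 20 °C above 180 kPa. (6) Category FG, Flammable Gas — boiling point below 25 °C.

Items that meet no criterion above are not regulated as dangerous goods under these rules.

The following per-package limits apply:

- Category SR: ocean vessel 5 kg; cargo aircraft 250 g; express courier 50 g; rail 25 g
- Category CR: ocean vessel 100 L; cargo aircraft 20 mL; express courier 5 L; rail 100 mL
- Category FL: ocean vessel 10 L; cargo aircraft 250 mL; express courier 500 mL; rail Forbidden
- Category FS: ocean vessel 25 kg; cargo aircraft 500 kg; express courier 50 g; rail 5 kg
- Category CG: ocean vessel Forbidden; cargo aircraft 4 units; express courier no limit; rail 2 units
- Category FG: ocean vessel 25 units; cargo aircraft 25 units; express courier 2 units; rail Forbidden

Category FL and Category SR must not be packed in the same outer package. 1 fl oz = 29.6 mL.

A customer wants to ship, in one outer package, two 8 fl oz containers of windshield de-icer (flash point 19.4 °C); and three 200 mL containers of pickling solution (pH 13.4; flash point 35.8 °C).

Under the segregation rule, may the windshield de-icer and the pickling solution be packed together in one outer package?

With flash point 19.4 °C (≤ 27 °C), the windshield de-icer falls in Category FL.
With pH 13.4 (≥ 12), the pickling solution falls in Category CR.
No segregation rule bars Category FL with Category CR.

Yes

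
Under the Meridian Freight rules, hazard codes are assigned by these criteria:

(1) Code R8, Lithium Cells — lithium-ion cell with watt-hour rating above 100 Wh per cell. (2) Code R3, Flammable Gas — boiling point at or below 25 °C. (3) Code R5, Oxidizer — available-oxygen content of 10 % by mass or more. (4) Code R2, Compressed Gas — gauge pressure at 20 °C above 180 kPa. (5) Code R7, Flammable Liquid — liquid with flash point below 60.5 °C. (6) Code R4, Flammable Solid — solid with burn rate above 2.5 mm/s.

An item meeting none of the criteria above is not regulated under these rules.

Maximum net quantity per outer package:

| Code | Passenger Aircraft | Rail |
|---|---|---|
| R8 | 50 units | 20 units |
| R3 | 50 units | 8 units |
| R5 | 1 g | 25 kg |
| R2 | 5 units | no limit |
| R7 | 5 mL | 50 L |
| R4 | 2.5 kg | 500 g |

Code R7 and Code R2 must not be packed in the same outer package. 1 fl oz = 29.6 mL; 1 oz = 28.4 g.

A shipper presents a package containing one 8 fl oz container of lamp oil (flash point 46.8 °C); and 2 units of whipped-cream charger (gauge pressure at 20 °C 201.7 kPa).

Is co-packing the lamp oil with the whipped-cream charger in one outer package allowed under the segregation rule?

Flash point 46.8 °C meets the Code R7 criterion (Flammable Liquid), so the lamp oil is Code R7.
Gauge pressure at 20 °C 201.7 kPa meets the Code R2 criterion (Compressed Gas), so the whipped-cream charger is Code R2.
Code R7 and Code R2 may not share an outer package.

No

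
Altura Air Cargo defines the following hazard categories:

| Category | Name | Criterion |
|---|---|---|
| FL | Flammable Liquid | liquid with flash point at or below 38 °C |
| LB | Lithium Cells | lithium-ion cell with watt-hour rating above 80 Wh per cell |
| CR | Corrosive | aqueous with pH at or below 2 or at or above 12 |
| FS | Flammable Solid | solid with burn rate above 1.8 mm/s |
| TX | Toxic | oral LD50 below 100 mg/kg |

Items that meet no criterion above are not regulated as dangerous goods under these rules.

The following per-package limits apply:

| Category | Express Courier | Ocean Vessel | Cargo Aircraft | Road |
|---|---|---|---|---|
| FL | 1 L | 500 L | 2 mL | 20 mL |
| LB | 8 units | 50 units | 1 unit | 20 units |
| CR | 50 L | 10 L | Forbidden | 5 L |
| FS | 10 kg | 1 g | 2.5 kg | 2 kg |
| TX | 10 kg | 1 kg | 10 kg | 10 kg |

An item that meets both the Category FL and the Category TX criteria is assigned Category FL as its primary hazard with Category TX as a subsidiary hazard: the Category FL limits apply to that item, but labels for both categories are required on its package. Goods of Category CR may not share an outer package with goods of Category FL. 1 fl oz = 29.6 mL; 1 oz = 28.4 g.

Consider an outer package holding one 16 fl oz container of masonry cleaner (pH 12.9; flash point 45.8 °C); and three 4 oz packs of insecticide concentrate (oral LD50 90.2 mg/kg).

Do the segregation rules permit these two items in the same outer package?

Masonry cleaner: pH 12.9 ≥ 12 → Category CR (Corrosive).
The insecticide concentrate has oral LD50 90.2 mg/kg, which is < 100 mg/kg, so it is Category TX (Toxic).
No segregation rule bars Category CR with Category TX.

Yes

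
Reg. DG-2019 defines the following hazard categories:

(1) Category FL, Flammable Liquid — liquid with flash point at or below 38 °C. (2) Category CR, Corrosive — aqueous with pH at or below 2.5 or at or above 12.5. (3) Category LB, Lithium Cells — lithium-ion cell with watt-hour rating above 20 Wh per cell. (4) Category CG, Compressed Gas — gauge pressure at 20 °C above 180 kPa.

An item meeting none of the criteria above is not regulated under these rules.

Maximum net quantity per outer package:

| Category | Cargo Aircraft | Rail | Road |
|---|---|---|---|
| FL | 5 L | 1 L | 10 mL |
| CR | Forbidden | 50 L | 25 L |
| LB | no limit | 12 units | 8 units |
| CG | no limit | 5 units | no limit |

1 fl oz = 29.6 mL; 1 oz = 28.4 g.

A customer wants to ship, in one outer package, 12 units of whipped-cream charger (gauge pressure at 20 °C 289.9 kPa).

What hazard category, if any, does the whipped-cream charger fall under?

Category CG

The whipped-cream charger has gauge pressure at 20 °C 289.9 kPa, which is > 180 kPa, so it is Category CG (Compressed Gas).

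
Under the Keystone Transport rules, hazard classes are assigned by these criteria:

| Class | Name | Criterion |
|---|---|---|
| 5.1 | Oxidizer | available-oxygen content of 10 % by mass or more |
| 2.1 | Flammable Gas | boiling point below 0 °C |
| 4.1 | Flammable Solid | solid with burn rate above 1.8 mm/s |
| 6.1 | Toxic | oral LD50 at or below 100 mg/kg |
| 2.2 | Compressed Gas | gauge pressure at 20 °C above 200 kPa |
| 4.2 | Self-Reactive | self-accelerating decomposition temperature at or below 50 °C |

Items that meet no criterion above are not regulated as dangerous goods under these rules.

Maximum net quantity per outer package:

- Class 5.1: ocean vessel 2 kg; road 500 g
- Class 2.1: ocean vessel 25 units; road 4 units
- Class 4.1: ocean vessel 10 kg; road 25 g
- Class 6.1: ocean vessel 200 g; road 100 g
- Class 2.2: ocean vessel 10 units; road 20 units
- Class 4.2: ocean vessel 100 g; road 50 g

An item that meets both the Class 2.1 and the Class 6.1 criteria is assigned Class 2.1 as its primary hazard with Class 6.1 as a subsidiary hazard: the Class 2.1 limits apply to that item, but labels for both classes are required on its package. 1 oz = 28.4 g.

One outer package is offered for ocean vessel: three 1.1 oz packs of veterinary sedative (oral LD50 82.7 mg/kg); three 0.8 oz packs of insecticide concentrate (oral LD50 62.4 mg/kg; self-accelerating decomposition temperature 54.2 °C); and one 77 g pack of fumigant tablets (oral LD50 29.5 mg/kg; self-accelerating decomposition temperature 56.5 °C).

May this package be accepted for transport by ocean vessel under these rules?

Veterinary sedative: oral LD50 82.7 mg/kg ≤ 100 mg/kg → Class 6.1 (Toxic).
Insecticide concentrate: oral LD50 62.4 mg/kg ≤ 100 mg/kg → Class 6.1 (Toxic).
The fumigant tablets have oral LD50 29.5 mg/kg, which is ≤ 100 mg/kg, so they are Class 6.1 (Toxic).
Total Class 6.1: (three 1.1 oz packs = 93.72 g) + (three 0.8 oz packs = 68.16 g) + 77 g = 238.88 g.
238.88 g exceeds the ocean vessel limit of 200 g for Class 6.1.

No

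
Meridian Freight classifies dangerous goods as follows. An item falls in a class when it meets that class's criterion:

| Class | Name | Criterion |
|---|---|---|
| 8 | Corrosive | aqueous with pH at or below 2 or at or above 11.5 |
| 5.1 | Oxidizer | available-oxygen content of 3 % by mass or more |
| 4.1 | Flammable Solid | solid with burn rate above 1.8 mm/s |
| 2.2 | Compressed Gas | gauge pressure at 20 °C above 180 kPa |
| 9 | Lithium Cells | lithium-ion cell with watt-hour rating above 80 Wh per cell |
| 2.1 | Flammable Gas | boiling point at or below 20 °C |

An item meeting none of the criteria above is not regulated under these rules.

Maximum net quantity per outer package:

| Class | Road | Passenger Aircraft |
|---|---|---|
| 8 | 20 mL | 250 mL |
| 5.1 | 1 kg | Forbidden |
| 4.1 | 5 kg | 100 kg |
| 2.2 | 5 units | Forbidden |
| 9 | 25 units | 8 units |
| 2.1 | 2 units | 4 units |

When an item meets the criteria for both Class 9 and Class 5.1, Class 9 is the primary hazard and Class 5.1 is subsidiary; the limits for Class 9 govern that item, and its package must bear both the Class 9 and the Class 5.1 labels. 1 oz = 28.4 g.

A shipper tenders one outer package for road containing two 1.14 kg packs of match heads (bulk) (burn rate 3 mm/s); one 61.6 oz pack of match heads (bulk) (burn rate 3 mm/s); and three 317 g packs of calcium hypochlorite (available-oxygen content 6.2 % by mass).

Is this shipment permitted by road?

The match heads (bulk) have burn rate 3 mm/s, which is > 1.8 mm/s, so they are Class 4.1 (Flammable Solid).
With burn rate 3 mm/s (> 1.8 mm/s), the match heads (bulk) fall in Class 4.1.
The calcium hypochlorite has available-oxygen content 6.2 % by mass, which is ≥ 3 % by mass, so it is Class 5.1 (Oxidizer).
Class 5.1 quantity: three 317 g packs = 951 g.
951 g is within the road limit of 1 kg for Class 5.1.
Class 4.1 net quantity: (two 1.14 kg packs = 2.28 kg) + (one 61.6 oz pack = 1749.44 g) = 4029.44 g.
That is within the Class 4.1 road limit of 5 kg.
Every hazard class is within its road limit and no segregation rule is violated.

Yes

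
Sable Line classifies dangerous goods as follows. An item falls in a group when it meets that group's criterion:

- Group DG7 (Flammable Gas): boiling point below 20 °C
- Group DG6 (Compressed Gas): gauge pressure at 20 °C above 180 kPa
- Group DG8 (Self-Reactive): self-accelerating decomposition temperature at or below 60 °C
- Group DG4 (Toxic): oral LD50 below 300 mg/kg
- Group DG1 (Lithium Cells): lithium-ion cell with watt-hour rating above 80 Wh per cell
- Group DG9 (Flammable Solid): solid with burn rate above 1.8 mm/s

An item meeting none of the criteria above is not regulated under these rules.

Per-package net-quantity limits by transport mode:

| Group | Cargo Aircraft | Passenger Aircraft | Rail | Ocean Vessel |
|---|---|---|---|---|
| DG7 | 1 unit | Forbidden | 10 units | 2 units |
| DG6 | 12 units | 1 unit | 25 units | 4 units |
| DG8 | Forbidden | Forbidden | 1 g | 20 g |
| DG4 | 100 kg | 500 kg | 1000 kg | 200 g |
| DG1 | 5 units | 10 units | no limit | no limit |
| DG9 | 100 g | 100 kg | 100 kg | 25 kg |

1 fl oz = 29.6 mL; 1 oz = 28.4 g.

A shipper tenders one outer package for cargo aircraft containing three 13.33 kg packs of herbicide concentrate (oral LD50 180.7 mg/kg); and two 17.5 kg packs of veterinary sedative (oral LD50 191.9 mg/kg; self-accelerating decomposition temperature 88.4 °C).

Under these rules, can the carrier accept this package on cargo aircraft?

Yes

With oral LD50 180.7 mg/kg (< 300 mg/kg), the herbicide concentrate falls in Group DG4.
With oral LD50 191.9 mg/kg (< 300 mg/kg), the veterinary sedative falls in Group DG4.
Total Group DG4: (three 13.33 kg packs = 39.99 kg) + (two 17.5 kg packs = 35 kg) = 74.99 kg.
74.99 kg ≤ 100 kg (cargo aircraft limit, Group DG4) — within limit.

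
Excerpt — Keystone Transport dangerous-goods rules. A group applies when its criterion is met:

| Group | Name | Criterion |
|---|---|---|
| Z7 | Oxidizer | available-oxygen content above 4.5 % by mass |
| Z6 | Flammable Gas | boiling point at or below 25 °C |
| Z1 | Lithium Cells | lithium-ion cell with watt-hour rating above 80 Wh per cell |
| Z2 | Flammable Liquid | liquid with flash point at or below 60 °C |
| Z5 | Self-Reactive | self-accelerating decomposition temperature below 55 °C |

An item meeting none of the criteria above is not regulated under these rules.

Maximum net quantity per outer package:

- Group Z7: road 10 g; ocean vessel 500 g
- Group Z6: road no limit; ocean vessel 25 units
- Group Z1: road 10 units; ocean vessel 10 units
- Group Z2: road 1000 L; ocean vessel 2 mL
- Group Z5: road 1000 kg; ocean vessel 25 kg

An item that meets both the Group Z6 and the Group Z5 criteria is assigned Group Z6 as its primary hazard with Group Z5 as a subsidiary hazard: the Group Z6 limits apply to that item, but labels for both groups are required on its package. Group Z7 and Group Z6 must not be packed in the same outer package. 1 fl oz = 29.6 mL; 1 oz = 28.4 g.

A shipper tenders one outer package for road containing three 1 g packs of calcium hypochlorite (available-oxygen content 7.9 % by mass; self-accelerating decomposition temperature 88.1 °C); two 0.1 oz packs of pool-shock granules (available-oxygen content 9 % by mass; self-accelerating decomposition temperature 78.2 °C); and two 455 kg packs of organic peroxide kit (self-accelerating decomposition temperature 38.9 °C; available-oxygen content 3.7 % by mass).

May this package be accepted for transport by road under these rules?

Yes

Calcium hypochlorite: available-oxygen content 7.9 % by mass > 4.5 % by mass → Group Z7 (Oxidizer).
Available-oxygen content 9 % by mass meets the Group Z7 criterion (Oxidizer), so the pool-shock granules are Group Z7.
With self-accelerating decomposition temperature 38.9 °C (< 55 °C), the organic peroxide kit falls in Group Z5.
Group Z7 net quantity: (three 1 g packs = 3 g) + (two 0.1 oz packs = 5.68 g) = 8.68 g.
8.68 g is within the road limit of 10 g for Group Z7.
Group Z5 quantity: two 455 kg packs = 910 kg.
910 kg is within the road limit of 1000 kg for Group Z5.
The segregation rule (Group Z7 with Group Z6) does not apply to Group Z7 with Group Z5.
Every hazard group is within its road limit and no segregation rule is violated.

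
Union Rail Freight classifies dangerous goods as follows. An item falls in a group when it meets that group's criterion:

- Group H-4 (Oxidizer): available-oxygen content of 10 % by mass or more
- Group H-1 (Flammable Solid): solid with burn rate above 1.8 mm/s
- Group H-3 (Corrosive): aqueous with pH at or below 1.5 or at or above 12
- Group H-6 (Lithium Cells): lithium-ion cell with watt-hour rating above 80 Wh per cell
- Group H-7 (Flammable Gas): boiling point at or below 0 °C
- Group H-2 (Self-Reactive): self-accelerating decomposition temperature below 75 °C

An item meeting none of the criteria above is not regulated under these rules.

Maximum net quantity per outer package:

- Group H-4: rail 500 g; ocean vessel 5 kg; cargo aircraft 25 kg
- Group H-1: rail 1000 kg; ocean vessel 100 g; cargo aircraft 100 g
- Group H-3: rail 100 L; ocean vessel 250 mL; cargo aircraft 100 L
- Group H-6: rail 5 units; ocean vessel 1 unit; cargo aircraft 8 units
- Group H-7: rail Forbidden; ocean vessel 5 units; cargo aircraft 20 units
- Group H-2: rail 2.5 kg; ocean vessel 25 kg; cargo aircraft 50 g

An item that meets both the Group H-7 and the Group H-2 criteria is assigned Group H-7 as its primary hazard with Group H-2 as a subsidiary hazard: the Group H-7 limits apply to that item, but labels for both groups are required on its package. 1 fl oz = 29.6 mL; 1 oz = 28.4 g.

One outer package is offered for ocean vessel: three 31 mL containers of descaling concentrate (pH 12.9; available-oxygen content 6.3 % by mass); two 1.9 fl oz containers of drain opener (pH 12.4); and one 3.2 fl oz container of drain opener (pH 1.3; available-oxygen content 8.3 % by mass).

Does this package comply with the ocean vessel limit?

No

pH 12.9 meets the Group H-3 criterion (Corrosive), so the descaling concentrate is Group H-3.
Drain opener: pH 12.4 ≥ 12 → Group H-3 (Corrosive).
The drain opener has pH 1.3, which is ≤ 1.5, so it is Group H-3 (Corrosive).
Total Group H-3: (three 31 mL containers = 93 mL) + (two 1.9 fl oz containers = 112.48 mL) + (one 3.2 fl oz container = 94.72 mL) = 300.2 mL.
300.2 mL > 250 mL (ocean vessel limit, Group H-3) — over the limit.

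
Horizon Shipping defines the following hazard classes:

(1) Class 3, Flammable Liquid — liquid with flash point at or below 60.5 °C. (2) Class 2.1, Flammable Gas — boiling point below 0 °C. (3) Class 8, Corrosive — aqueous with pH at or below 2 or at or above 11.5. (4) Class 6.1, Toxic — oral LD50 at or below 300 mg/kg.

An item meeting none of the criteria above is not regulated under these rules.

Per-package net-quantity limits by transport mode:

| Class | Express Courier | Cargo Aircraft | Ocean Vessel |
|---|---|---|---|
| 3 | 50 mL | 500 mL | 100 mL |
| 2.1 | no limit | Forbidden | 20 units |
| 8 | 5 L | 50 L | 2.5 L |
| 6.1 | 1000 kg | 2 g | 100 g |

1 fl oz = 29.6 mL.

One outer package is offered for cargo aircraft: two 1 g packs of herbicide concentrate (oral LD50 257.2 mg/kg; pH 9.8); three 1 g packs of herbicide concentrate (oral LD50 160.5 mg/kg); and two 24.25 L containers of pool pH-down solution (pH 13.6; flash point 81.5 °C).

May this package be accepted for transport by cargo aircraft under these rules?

No

With oral LD50 257.2 mg/kg (≤ 300 mg/kg), the herbicide concentrate falls in Class 6.1.
Herbicide concentrate: oral LD50 160.5 mg/kg ≤ 300 mg/kg → Class 6.1 (Toxic).
Pool pH-down solution: pH 13.6 ≥ 11.5 → Class 8 (Corrosive).
Class 6.1 net quantity: (two 1 g packs = 2 g) + (three 1 g packs = 3 g) = 5 g.
That exceeds the Class 6.1 cargo aircraft limit of 2 g.
Class 8 quantity: two 24.25 L containers = 48.5 L.
48.5 L is within the cargo aircraft limit of 50 L for Class 8.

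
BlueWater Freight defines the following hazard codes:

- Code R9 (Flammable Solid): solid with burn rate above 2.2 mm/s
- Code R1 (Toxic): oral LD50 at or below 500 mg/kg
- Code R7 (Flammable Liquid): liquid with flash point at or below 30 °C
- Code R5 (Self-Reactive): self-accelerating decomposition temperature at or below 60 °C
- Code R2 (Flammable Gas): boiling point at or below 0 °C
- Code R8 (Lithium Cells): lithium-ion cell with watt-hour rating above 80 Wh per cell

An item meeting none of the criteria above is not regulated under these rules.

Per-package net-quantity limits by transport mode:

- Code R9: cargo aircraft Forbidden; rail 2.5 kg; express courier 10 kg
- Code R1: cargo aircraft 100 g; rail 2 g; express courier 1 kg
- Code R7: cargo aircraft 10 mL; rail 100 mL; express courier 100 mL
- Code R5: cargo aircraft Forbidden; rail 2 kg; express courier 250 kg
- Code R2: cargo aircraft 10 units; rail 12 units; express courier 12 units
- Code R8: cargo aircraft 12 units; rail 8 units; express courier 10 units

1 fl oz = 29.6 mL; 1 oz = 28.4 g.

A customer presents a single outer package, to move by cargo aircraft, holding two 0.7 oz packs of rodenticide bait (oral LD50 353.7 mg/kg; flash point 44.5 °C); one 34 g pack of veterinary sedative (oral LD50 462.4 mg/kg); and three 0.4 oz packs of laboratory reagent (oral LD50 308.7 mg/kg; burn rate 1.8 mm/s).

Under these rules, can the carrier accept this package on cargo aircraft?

Oral LD50 353.7 mg/kg meets the Code R1 criterion (Toxic), so the rodenticide bait is Code R1.
The veterinary sedative has oral LD50 462.4 mg/kg, which is ≤ 500 mg/kg, so it is Code R1 (Toxic).
Oral LD50 308.7 mg/kg meets the Code R1 criterion (Toxic), so the laboratory reagent is Code R1.
Total Code R1: (two 0.7 oz packs = 39.76 g) + 34 g + (three 0.4 oz packs = 34.08 g) = 107.84 g.
107.84 g > 100 g (cargo aircraft limit, Code R1) — over the limit.

No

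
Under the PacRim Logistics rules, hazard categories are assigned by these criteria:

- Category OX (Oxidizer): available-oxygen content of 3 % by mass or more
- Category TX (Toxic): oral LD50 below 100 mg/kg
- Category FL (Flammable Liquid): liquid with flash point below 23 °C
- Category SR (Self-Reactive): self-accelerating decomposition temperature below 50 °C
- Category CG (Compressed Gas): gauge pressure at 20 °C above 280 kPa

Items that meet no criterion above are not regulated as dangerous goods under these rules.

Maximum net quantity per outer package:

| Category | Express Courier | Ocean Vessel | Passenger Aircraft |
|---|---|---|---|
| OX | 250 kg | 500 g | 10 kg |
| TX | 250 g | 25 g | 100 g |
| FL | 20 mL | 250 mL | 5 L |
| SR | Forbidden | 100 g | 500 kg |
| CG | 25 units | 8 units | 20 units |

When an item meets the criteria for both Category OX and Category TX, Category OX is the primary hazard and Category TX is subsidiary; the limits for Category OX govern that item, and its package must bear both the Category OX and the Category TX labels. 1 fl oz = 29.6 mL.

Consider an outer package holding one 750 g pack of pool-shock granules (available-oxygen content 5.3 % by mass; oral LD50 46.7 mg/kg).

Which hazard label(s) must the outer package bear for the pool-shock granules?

Category OX and TX

The pool-shock granules have available-oxygen content 5.3 % by mass, which is ≥ 3 % by mass, so they are Category OX (Oxidizer).
The pool-shock granules have oral LD50 46.7 mg/kg, which is < 100 mg/kg, so they are Category TX (Toxic).
By the precedence rule Category OX is primary and Category TX is subsidiary, and that rule requires both labels on the package.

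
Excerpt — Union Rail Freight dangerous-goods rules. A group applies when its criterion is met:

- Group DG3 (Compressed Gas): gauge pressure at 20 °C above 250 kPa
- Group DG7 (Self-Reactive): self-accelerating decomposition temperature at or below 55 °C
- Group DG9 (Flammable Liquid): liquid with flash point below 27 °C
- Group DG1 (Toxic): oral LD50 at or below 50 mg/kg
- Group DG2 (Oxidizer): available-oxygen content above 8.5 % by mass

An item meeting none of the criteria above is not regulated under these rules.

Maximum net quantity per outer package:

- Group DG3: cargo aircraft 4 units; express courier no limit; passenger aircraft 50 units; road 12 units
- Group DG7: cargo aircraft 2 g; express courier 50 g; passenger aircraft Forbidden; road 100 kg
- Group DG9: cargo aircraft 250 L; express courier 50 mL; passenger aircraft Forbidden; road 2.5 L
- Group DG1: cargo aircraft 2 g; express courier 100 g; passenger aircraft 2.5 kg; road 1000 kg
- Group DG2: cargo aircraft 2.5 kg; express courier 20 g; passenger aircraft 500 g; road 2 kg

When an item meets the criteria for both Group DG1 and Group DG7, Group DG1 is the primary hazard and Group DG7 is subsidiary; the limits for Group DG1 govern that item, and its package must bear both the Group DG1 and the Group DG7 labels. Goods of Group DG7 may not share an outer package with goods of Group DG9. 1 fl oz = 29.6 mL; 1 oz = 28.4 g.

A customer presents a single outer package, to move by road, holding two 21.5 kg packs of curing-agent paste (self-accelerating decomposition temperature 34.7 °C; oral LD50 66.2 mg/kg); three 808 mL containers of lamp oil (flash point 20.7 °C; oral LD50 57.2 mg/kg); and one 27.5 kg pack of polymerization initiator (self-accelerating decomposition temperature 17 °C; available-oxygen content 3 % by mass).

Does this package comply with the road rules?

No

With self-accelerating decomposition temperature 34.7 °C (≤ 55 °C), the curing-agent paste falls in Group DG7.
The lamp oil has flash point 20.7 °C, which is < 27 °C, so it is Group DG9 (Flammable Liquid).
Polymerization initiator: self-accelerating decomposition temperature 17 °C ≤ 55 °C → Group DG7 (Self-Reactive).
Total Group DG7: (two 21.5 kg packs = 43 kg) + 27.5 kg = 70.5 kg.
70.5 kg is within the road limit of 100 kg for Group DG7.
Group DG9 quantity: three 808 mL containers = 2.424 L.
2.424 L ≤ 2.5 L (road limit, Group DG9) — within limit.
Group DG7 and Group DG9 may not share an outer package.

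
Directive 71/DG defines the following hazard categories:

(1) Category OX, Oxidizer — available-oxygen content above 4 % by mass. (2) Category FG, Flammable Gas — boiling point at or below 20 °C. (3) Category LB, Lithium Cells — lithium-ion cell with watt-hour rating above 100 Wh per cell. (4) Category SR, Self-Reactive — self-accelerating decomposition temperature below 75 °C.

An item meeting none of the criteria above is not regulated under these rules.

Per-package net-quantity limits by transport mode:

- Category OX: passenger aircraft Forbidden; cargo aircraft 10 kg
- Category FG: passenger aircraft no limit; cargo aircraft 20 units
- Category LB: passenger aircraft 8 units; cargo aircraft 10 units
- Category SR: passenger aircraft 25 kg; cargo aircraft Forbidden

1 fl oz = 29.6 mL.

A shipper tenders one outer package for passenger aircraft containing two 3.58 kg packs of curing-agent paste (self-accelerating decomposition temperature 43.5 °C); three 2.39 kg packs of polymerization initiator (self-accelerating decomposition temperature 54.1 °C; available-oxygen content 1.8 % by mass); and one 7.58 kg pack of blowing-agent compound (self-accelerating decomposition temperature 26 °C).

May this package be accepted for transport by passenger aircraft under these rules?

The curing-agent paste has self-accelerating decomposition temperature 43.5 °C, which is < 75 °C, so it is Category SR (Self-Reactive).
With self-accelerating decomposition temperature 54.1 °C (< 75 °C), the polymerization initiator falls in Category SR.
With self-accelerating decomposition temperature 26 °C (< 75 °C), the blowing-agent compound falls in Category SR.
Category SR net quantity: (two 3.58 kg packs = 7.16 kg) + (three 2.39 kg packs = 7.17 kg) + 7.58 kg = 21.91 kg.
21.91 kg ≤ 25 kg (passenger aircraft limit, Category SR) — within limit.

Yes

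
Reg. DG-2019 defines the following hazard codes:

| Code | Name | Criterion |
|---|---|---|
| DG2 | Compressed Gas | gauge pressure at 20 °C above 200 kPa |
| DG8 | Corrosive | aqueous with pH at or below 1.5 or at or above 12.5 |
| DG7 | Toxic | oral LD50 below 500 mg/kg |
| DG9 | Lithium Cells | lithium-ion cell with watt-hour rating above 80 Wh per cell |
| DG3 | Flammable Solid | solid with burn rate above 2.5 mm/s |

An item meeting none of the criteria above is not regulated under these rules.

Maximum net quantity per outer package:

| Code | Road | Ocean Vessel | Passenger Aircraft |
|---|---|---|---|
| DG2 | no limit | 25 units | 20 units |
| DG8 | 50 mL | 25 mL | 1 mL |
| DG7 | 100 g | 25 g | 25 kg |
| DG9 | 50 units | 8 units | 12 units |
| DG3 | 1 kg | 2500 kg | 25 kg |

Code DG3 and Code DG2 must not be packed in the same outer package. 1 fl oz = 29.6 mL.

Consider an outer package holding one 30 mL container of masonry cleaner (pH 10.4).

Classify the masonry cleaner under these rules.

Not regulated

pH 10.4 is between 1.5 and 12.5, so Code DG8 does not apply.
No criterion is met, so the item is not regulated.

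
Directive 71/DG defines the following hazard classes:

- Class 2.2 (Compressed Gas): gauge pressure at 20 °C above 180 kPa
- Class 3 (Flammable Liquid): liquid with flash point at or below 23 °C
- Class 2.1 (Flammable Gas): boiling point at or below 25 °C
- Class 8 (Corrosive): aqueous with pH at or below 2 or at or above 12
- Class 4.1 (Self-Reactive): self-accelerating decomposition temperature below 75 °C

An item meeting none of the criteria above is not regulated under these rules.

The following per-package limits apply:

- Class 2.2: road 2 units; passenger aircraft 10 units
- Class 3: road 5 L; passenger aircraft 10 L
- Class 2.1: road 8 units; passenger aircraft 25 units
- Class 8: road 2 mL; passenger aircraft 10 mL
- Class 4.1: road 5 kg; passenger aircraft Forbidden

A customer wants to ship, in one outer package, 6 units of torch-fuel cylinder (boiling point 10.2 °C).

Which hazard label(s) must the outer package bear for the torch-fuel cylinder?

Class 2.1

With boiling point 10.2 °C (≤ 25 °C), the torch-fuel cylinder falls in Class 2.1.
Only the Class 2.1 label is required.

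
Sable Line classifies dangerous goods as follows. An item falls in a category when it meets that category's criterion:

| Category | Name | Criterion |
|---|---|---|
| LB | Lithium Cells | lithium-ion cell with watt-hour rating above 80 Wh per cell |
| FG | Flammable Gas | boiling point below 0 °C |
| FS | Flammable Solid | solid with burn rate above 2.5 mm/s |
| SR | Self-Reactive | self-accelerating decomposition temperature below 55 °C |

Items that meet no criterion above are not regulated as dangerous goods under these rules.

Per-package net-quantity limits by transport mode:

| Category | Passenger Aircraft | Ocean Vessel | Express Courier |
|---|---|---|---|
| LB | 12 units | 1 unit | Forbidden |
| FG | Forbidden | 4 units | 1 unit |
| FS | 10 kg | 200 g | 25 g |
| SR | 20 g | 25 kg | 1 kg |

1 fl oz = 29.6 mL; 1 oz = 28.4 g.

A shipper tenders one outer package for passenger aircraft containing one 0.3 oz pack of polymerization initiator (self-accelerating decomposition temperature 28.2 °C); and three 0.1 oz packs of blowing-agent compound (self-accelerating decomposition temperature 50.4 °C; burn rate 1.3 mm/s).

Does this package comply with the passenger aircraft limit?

Self-accelerating decomposition temperature 28.2 °C meets the Category SR criterion (Self-Reactive), so the polymerization initiator is Category SR.
Blowing-agent compound: self-accelerating decomposition temperature 50.4 °C < 55 °C → Category SR (Self-Reactive).
Category SR net quantity: (one 0.3 oz pack = 8.52 g) + (three 0.1 oz packs = 8.52 g) = 17.04 g.
That is within the Category SR passenger aircraft limit of 20 g.

Yes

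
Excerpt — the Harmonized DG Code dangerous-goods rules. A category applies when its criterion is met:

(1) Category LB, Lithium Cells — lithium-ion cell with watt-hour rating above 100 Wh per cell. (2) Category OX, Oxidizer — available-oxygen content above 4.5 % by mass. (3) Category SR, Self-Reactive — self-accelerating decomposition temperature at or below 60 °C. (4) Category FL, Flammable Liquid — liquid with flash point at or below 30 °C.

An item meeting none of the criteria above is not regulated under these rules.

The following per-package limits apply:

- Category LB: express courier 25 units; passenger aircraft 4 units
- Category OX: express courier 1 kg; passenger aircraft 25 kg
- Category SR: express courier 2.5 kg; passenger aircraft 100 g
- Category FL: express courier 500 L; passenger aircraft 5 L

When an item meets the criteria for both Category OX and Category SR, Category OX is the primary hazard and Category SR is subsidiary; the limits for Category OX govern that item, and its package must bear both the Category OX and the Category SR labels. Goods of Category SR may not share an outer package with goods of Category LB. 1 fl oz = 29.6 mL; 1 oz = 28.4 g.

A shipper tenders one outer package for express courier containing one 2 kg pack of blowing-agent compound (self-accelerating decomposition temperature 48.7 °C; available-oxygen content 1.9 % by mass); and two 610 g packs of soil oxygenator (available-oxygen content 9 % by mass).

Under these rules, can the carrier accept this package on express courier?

No

The blowing-agent compound has self-accelerating decomposition temperature 48.7 °C, which is ≤ 60 °C, so it is Category SR (Self-Reactive).
The soil oxygenator has available-oxygen content 9 % by mass, which is > 4.5 % by mass, so it is Category OX (Oxidizer).
Category OX quantity: two 610 g packs = 1.22 kg.
1.22 kg > 1 kg (express courier limit, Category OX) — over the limit.
Category SR quantity: 2 kg.
2 kg is within the express courier limit of 2.5 kg for Category SR.
The segregation rule (Category SR with Category LB) does not apply to Category OX with Category SR.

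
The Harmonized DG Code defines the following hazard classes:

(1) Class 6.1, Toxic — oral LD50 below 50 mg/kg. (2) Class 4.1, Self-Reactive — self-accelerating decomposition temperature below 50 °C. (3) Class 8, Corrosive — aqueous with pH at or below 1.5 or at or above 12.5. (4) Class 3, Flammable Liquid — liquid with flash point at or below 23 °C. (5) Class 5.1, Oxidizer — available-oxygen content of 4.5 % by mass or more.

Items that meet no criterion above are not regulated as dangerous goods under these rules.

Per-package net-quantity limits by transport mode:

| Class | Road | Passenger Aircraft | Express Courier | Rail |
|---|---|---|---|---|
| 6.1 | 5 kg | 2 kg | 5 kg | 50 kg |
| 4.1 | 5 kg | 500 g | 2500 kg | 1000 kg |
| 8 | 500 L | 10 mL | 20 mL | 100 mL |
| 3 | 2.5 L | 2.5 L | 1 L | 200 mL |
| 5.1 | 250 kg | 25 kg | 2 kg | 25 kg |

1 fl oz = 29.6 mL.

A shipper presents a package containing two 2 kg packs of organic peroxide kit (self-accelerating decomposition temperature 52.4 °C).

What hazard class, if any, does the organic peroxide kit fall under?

self-accelerating decomposition temperature 52.4 °C is not below 50 °C, so Class 4.1 does not apply.
No criterion is met, so the item is not regulated.

Not regulated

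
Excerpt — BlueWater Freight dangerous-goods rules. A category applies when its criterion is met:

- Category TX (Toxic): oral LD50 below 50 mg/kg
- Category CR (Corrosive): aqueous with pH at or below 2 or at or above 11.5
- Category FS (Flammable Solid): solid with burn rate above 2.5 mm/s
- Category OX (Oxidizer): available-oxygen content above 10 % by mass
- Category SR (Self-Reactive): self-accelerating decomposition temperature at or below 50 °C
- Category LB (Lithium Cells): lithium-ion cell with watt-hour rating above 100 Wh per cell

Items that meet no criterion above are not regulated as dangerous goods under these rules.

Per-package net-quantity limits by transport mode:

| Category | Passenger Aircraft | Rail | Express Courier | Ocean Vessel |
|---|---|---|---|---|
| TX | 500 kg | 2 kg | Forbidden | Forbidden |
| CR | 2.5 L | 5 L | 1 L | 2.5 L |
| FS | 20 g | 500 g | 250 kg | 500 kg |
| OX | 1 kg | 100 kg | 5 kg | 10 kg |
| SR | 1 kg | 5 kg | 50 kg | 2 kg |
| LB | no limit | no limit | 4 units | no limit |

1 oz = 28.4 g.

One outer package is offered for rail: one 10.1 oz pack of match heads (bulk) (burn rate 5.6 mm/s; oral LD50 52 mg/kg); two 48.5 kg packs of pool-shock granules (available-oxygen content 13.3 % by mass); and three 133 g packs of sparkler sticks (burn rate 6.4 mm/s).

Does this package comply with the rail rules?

No

The match heads (bulk) have burn rate 5.6 mm/s, which is > 2.5 mm/s, so they are Category FS (Flammable Solid).
Pool-shock granules: available-oxygen content 13.3 % by mass > 10 % by mass → Category OX (Oxidizer).
Sparkler sticks: burn rate 6.4 mm/s > 2.5 mm/s → Category FS (Flammable Solid).
Category FS net quantity: (one 10.1 oz pack = 286.84 g) + (three 133 g packs = 399 g) = 685.84 g.
685.84 g exceeds the rail limit of 500 g for Category FS.
Category OX quantity: two 48.5 kg packs = 97 kg.
That is within the Category OX rail limit of 100 kg.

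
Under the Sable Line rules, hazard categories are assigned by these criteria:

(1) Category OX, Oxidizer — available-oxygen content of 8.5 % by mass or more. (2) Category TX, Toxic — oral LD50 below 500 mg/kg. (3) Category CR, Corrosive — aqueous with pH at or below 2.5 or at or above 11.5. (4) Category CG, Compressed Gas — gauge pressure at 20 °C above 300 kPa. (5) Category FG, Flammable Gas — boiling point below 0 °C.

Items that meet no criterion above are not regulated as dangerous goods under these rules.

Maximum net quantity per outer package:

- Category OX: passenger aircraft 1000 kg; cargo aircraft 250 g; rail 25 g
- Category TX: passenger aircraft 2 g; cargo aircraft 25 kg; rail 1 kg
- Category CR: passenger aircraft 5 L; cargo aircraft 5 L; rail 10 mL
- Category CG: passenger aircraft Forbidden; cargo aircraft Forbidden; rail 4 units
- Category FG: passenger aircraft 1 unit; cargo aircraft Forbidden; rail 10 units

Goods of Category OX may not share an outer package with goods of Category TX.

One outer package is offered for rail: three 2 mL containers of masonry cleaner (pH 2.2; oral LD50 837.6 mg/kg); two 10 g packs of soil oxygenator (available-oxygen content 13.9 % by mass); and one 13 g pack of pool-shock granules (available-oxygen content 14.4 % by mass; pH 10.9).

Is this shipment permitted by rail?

No

Masonry cleaner: pH 2.2 ≤ 2.5 → Category CR (Corrosive).
Soil oxygenator: available-oxygen content 13.9 % by mass ≥ 8.5 % by mass → Category OX (Oxidizer).
With available-oxygen content 14.4 % by mass (≥ 8.5 % by mass), the pool-shock granules fall in Category OX.
Total Category OX: (two 10 g packs = 20 g) + 13 g = 33 g.
That exceeds the Category OX rail limit of 25 g.
Category CR quantity: three 2 mL containers = 6 mL.
6 mL is within the rail limit of 10 mL for Category CR.
The segregation rule (Category OX with Category TX) does not apply to Category OX with Category CR.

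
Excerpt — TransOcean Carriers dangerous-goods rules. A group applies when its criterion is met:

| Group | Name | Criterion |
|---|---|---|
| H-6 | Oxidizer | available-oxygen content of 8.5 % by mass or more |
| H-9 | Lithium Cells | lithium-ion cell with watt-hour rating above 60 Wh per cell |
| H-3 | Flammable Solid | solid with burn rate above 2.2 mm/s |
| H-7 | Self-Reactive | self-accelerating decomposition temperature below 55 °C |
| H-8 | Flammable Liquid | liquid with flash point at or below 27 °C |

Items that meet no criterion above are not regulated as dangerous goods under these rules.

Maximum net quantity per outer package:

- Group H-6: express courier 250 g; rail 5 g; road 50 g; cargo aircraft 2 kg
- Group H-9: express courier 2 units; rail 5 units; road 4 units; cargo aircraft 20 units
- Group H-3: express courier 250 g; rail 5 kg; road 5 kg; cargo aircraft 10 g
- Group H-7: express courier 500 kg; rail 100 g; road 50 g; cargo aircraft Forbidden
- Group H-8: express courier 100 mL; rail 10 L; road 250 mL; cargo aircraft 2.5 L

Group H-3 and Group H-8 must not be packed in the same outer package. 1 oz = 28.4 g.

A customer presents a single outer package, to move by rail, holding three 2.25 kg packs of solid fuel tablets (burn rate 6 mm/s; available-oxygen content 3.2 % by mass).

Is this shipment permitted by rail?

With burn rate 6 mm/s (> 2.2 mm/s), the solid fuel tablets fall in Group H-3.
Group H-3 quantity: three 2.25 kg packs = 6.75 kg.
6.75 kg exceeds the rail limit of 5 kg for Group H-3.

No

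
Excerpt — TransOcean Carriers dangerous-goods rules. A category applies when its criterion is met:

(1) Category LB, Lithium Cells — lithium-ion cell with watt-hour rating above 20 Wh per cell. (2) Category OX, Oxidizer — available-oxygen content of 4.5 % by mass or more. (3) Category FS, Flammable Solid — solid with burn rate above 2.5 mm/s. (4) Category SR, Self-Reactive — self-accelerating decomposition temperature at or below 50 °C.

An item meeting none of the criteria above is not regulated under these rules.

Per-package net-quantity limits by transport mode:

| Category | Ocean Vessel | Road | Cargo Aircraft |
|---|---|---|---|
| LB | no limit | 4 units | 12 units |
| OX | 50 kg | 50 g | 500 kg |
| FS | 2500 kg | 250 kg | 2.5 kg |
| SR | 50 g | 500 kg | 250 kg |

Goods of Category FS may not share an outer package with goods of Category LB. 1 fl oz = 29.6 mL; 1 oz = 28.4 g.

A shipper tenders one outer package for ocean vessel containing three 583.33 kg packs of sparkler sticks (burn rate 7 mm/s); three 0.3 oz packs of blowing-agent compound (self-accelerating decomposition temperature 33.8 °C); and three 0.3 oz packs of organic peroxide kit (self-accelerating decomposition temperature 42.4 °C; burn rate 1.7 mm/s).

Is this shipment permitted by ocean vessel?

No

Sparkler sticks: burn rate 7 mm/s > 2.5 mm/s → Category FS (Flammable Solid).
The blowing-agent compound has self-accelerating decomposition temperature 33.8 °C, which is ≤ 50 °C, so it is Category SR (Self-Reactive).
Self-accelerating decomposition temperature 42.4 °C meets the Category SR criterion (Self-Reactive), so the organic peroxide kit is Category SR.
Total Category SR: (three 0.3 oz packs = 25.56 g) + (three 0.3 oz packs = 25.56 g) = 51.12 g.
51.12 g exceeds the ocean vessel limit of 50 g for Category SR.
Category FS quantity: three 583.33 kg packs = 1749.99 kg.
1749.99 kg ≤ 2500 kg (ocean vessel limit, Category FS) — within limit.
The segregation rule (Category FS with Category LB) does not apply to Category SR with Category FS.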